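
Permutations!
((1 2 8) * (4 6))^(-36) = (8)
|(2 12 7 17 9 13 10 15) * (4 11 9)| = |(2 12 7 17 4 11 9 13 10 15)| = 10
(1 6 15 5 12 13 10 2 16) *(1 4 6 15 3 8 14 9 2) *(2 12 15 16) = (1 16 4 6 3 8 14 9 12 13 10)(5 15) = [0, 16, 2, 8, 6, 15, 3, 7, 14, 12, 1, 11, 13, 10, 9, 5, 4]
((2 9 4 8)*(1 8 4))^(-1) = (1 9 2 8)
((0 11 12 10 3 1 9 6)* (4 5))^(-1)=((0 11 12 10 3 1 9 6)(4 5))^(-1)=(0 6 9 1 3 10 12 11)(4 5)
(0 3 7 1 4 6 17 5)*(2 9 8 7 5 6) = (0 3 5)(1 4 2 9 8 7)(6 17) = [3, 4, 9, 5, 2, 0, 17, 1, 7, 8, 10, 11, 12, 13, 14, 15, 16, 6]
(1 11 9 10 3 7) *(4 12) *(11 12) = (1 12 4 11 9 10 3 7) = [0, 12, 2, 7, 11, 5, 6, 1, 8, 10, 3, 9, 4]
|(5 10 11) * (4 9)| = |(4 9)(5 10 11)| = 6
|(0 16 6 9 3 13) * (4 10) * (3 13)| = 10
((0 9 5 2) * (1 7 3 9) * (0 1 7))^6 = (0 1 2 5 9 3 7)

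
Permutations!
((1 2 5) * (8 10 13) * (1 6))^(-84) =((1 2 5 6)(8 10 13))^(-84) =(13)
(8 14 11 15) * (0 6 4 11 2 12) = (0 6 4 11 15 8 14 2 12) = [6, 1, 12, 3, 11, 5, 4, 7, 14, 9, 10, 15, 0, 13, 2, 8]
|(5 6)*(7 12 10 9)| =4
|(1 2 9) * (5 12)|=|(1 2 9)(5 12)|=6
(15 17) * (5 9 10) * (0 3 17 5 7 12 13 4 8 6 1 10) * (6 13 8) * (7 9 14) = (0 3 17 15 5 14 7 12 8 13 4 6 1 10 9) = [3, 10, 2, 17, 6, 14, 1, 12, 13, 0, 9, 11, 8, 4, 7, 5, 16, 15]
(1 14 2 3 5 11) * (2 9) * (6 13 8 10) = (1 14 9 2 3 5 11)(6 13 8 10) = [0, 14, 3, 5, 4, 11, 13, 7, 10, 2, 6, 1, 12, 8, 9]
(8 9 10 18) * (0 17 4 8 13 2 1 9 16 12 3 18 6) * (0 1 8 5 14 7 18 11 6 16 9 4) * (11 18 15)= [17, 4, 8, 18, 5, 14, 1, 15, 9, 10, 16, 6, 3, 2, 7, 11, 12, 0, 13]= (0 17)(1 4 5 14 7 15 11 6)(2 8 9 10 16 12 3 18 13)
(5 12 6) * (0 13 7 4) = (0 13 7 4)(5 12 6) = [13, 1, 2, 3, 0, 12, 5, 4, 8, 9, 10, 11, 6, 7]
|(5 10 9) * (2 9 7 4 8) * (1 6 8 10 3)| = 21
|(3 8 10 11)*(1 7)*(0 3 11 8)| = |(11)(0 3)(1 7)(8 10)| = 2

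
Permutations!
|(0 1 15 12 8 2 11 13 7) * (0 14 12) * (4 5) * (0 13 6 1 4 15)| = |(0 4 5 15 13 7 14 12 8 2 11 6 1)| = 13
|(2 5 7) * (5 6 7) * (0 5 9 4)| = 12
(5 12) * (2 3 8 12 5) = (2 3 8 12) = [0, 1, 3, 8, 4, 5, 6, 7, 12, 9, 10, 11, 2]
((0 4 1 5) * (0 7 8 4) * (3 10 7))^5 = ((1 5 3 10 7 8 4))^5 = (1 8 10 5 4 7 3)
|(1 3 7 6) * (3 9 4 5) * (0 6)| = 8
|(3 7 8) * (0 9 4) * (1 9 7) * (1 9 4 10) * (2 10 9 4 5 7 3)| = |(0 3 4)(1 5 7 8 2 10)| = 6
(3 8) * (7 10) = (3 8)(7 10) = [0, 1, 2, 8, 4, 5, 6, 10, 3, 9, 7]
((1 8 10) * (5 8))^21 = (1 5 8 10)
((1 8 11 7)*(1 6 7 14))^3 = (1 14 11 8)(6 7)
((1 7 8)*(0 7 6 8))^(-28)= ((0 7)(1 6 8))^(-28)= (1 8 6)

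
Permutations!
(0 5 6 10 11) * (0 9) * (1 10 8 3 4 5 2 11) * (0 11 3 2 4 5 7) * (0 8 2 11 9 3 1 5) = [4, 10, 1, 0, 7, 6, 2, 8, 11, 9, 5, 3] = (0 4 7 8 11 3)(1 10 5 6 2)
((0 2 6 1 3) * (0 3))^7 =((0 2 6 1))^7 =(0 1 6 2)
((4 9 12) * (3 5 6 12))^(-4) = ((3 5 6 12 4 9))^(-4) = (3 6 4)(5 12 9)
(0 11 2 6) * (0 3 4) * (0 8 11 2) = [2, 1, 6, 4, 8, 5, 3, 7, 11, 9, 10, 0] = (0 2 6 3 4 8 11)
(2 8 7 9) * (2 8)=(7 9 8)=[0, 1, 2, 3, 4, 5, 6, 9, 7, 8]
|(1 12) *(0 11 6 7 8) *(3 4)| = |(0 11 6 7 8)(1 12)(3 4)| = 10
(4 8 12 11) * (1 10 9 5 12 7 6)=[0, 10, 2, 3, 8, 12, 1, 6, 7, 5, 9, 4, 11]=(1 10 9 5 12 11 4 8 7 6)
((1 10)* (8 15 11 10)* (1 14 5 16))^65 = ((1 8 15 11 10 14 5 16))^65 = (1 8 15 11 10 14 5 16)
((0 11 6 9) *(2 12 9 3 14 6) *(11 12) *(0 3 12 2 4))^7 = (0 4 11 2)(3 6 9 14 12)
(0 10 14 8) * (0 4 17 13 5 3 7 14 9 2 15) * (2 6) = (0 10 9 6 2 15)(3 7 14 8 4 17 13 5) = [10, 1, 15, 7, 17, 3, 2, 14, 4, 6, 9, 11, 12, 5, 8, 0, 16, 13]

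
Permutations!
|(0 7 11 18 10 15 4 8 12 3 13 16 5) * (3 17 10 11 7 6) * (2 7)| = |(0 6 3 13 16 5)(2 7)(4 8 12 17 10 15)(11 18)| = 6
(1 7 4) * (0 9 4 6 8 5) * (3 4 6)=(0 9 6 8 5)(1 7 3 4)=[9, 7, 2, 4, 1, 0, 8, 3, 5, 6]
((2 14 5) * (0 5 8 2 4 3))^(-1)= ((0 5 4 3)(2 14 8))^(-1)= (0 3 4 5)(2 8 14)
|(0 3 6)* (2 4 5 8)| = |(0 3 6)(2 4 5 8)| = 12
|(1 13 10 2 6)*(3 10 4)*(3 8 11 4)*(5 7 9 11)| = 6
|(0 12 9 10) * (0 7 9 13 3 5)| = |(0 12 13 3 5)(7 9 10)| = 15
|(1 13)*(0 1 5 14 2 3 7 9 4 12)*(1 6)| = |(0 6 1 13 5 14 2 3 7 9 4 12)| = 12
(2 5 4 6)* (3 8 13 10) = (2 5 4 6)(3 8 13 10) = [0, 1, 5, 8, 6, 4, 2, 7, 13, 9, 3, 11, 12, 10]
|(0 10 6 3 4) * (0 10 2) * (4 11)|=|(0 2)(3 11 4 10 6)|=10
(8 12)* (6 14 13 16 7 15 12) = (6 14 13 16 7 15 12 8) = [0, 1, 2, 3, 4, 5, 14, 15, 6, 9, 10, 11, 8, 16, 13, 12, 7]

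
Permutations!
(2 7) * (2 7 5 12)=(2 5 12)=[0, 1, 5, 3, 4, 12, 6, 7, 8, 9, 10, 11, 2]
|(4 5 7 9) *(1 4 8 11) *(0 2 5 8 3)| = |(0 2 5 7 9 3)(1 4 8 11)| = 12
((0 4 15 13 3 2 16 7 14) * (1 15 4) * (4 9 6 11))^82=(0 1 15 13 3 2 16 7 14)(4 6)(9 11)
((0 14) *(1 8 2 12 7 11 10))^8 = ((0 14)(1 8 2 12 7 11 10))^8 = (14)(1 8 2 12 7 11 10)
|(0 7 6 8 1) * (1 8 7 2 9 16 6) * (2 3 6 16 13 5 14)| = |(16)(0 3 6 7 1)(2 9 13 5 14)| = 5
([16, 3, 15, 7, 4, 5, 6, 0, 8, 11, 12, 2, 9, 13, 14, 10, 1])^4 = (0 7 3 1 16)(2 9 10)(11 12 15)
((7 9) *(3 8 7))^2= ((3 8 7 9))^2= (3 7)(8 9)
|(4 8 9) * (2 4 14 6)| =|(2 4 8 9 14 6)| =6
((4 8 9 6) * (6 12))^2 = ((4 8 9 12 6))^2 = (4 9 6 8 12)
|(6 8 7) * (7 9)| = |(6 8 9 7)| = 4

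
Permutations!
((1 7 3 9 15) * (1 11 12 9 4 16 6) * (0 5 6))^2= (0 6 7 4)(1 3 16 5)(9 11)(12 15)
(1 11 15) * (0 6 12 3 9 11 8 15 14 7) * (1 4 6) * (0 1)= (1 8 15 4 6 12 3 9 11 14 7)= [0, 8, 2, 9, 6, 5, 12, 1, 15, 11, 10, 14, 3, 13, 7, 4]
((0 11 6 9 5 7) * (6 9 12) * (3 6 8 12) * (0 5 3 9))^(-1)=((0 11)(3 6 9)(5 7)(8 12))^(-1)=(0 11)(3 9 6)(5 7)(8 12)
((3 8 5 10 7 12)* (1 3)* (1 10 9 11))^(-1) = ((1 3 8 5 9 11)(7 12 10))^(-1) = (1 11 9 5 8 3)(7 10 12)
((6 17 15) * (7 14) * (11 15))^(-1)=(6 15 11 17)(7 14)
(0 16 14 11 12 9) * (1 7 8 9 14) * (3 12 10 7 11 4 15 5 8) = [16, 11, 2, 12, 15, 8, 6, 3, 9, 0, 7, 10, 14, 13, 4, 5, 1] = (0 16 1 11 10 7 3 12 14 4 15 5 8 9)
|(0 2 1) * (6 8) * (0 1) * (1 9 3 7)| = 4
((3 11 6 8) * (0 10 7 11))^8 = ((0 10 7 11 6 8 3))^8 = (0 10 7 11 6 8 3)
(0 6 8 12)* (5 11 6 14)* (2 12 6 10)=[14, 1, 12, 3, 4, 11, 8, 7, 6, 9, 2, 10, 0, 13, 5]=(0 14 5 11 10 2 12)(6 8)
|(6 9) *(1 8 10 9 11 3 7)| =8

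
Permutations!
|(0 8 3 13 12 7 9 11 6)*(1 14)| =18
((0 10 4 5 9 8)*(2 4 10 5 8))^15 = (10)(0 2)(4 5)(8 9)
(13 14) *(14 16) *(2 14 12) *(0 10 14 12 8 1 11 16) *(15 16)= (0 10 14 13)(1 11 15 16 8)(2 12)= [10, 11, 12, 3, 4, 5, 6, 7, 1, 9, 14, 15, 2, 0, 13, 16, 8]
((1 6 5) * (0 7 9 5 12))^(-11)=(0 5 12 9 6 7 1)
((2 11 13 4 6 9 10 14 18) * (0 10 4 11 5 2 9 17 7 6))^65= (0 4 9 18 14 10)(2 5)(6 7 17)(11 13)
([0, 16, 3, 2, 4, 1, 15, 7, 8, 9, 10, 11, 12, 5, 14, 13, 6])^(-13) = [0, 5, 3, 2, 4, 13, 16, 7, 8, 9, 10, 11, 12, 15, 14, 6, 1]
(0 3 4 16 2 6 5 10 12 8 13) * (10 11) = (0 3 4 16 2 6 5 11 10 12 8 13) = [3, 1, 6, 4, 16, 11, 5, 7, 13, 9, 12, 10, 8, 0, 14, 15, 2]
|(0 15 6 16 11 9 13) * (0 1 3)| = |(0 15 6 16 11 9 13 1 3)| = 9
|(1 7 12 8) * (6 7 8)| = |(1 8)(6 7 12)| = 6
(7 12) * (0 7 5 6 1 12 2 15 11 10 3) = [7, 12, 15, 0, 4, 6, 1, 2, 8, 9, 3, 10, 5, 13, 14, 11] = (0 7 2 15 11 10 3)(1 12 5 6)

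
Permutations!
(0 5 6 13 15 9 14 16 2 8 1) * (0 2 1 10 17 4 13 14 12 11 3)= (0 5 6 14 16 1 2 8 10 17 4 13 15 9 12 11 3)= [5, 2, 8, 0, 13, 6, 14, 7, 10, 12, 17, 3, 11, 15, 16, 9, 1, 4]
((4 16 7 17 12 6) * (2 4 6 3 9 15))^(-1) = (2 15 9 3 12 17 7 16 4)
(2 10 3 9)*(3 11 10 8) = (2 8 3 9)(10 11) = [0, 1, 8, 9, 4, 5, 6, 7, 3, 2, 11, 10]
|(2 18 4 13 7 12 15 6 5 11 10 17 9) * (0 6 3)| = 15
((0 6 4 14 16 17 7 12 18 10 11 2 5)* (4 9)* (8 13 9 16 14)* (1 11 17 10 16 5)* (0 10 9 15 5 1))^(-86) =((0 6 1 11 2)(4 8 13 15 5 10 17 7 12 18 16 9))^(-86) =(0 2 11 1 6)(4 16 12 17 5 13)(7 10 15 8 9 18)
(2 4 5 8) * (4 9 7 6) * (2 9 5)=(2 5 8 9 7 6 4)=[0, 1, 5, 3, 2, 8, 4, 6, 9, 7]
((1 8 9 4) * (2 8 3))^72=(9)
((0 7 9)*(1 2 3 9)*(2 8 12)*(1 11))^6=(0 2 1)(3 8 7)(9 12 11)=((0 7 11 1 8 12 2 3 9))^6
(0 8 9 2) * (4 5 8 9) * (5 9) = (0 5 8 4 9 2) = [5, 1, 0, 3, 9, 8, 6, 7, 4, 2]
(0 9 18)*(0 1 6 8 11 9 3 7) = [3, 6, 2, 7, 4, 5, 8, 0, 11, 18, 10, 9, 12, 13, 14, 15, 16, 17, 1] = (0 3 7)(1 6 8 11 9 18)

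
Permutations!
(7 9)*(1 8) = (1 8)(7 9) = [0, 8, 2, 3, 4, 5, 6, 9, 1, 7]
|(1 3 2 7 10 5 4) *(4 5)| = 6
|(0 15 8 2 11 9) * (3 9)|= 7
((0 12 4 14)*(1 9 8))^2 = (0 4)(1 8 9)(12 14)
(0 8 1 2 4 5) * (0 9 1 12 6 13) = (0 8 12 6 13)(1 2 4 5 9) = [8, 2, 4, 3, 5, 9, 13, 7, 12, 1, 10, 11, 6, 0]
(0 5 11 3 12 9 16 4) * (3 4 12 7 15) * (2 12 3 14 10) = [5, 1, 12, 7, 0, 11, 6, 15, 8, 16, 2, 4, 9, 13, 10, 14, 3] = (0 5 11 4)(2 12 9 16 3 7 15 14 10)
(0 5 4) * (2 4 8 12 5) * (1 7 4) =[2, 7, 1, 3, 0, 8, 6, 4, 12, 9, 10, 11, 5] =(0 2 1 7 4)(5 8 12)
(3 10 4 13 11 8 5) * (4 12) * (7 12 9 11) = [0, 1, 2, 10, 13, 3, 6, 12, 5, 11, 9, 8, 4, 7] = (3 10 9 11 8 5)(4 13 7 12)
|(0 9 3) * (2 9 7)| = 5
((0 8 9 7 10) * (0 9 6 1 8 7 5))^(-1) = (0 5 9 10 7)(1 6 8)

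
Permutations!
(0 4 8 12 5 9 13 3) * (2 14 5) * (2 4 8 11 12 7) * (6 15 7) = (0 8 6 15 7 2 14 5 9 13 3)(4 11 12) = [8, 1, 14, 0, 11, 9, 15, 2, 6, 13, 10, 12, 4, 3, 5, 7]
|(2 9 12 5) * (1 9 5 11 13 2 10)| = 8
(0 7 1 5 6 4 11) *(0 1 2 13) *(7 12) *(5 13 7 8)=[12, 13, 7, 3, 11, 6, 4, 2, 5, 9, 10, 1, 8, 0]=(0 12 8 5 6 4 11 1 13)(2 7)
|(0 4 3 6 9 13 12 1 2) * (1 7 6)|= |(0 4 3 1 2)(6 9 13 12 7)|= 5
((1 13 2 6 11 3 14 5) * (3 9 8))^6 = (1 8 2 14 11)(3 6 5 9 13) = ((1 13 2 6 11 9 8 3 14 5))^6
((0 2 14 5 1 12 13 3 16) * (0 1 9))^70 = ((0 2 14 5 9)(1 12 13 3 16))^70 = (16)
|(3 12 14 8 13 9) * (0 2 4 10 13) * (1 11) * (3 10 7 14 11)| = |(0 2 4 7 14 8)(1 3 12 11)(9 10 13)| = 12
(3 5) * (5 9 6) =[0, 1, 2, 9, 4, 3, 5, 7, 8, 6] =(3 9 6 5)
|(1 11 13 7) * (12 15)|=|(1 11 13 7)(12 15)|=4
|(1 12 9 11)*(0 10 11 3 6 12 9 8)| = |(0 10 11 1 9 3 6 12 8)| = 9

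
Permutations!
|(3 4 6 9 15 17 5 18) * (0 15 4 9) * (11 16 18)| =11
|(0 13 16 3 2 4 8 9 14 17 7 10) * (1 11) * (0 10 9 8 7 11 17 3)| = |(0 13 16)(1 17 11)(2 4 7 9 14 3)| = 6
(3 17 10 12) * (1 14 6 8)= [0, 14, 2, 17, 4, 5, 8, 7, 1, 9, 12, 11, 3, 13, 6, 15, 16, 10]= (1 14 6 8)(3 17 10 12)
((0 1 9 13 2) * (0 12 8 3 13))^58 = (0 1 9)(2 3 12 13 8)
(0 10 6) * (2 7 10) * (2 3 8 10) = (0 3 8 10 6)(2 7) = [3, 1, 7, 8, 4, 5, 0, 2, 10, 9, 6]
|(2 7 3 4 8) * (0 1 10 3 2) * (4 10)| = 4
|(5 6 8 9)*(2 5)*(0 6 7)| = 7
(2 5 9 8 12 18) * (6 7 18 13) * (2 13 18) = (2 5 9 8 12 18 13 6 7) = [0, 1, 5, 3, 4, 9, 7, 2, 12, 8, 10, 11, 18, 6, 14, 15, 16, 17, 13]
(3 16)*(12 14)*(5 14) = (3 16)(5 14 12) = [0, 1, 2, 16, 4, 14, 6, 7, 8, 9, 10, 11, 5, 13, 12, 15, 3]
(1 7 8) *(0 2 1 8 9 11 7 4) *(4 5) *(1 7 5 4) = (0 2 7 9 11 5 1 4) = [2, 4, 7, 3, 0, 1, 6, 9, 8, 11, 10, 5]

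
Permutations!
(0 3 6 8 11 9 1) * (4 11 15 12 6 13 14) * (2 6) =(0 3 13 14 4 11 9 1)(2 6 8 15 12) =[3, 0, 6, 13, 11, 5, 8, 7, 15, 1, 10, 9, 2, 14, 4, 12]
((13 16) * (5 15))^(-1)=((5 15)(13 16))^(-1)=(5 15)(13 16)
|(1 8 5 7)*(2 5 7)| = 6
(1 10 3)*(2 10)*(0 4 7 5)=(0 4 7 5)(1 2 10 3)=[4, 2, 10, 1, 7, 0, 6, 5, 8, 9, 3]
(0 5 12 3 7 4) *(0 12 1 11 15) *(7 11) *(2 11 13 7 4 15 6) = (0 5 1 4 12 3 13 7 15)(2 11 6) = [5, 4, 11, 13, 12, 1, 2, 15, 8, 9, 10, 6, 3, 7, 14, 0]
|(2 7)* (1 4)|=|(1 4)(2 7)|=2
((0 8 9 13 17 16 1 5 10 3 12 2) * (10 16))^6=(0 3 13)(2 10 9)(8 12 17)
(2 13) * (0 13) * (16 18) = (0 13 2)(16 18) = [13, 1, 0, 3, 4, 5, 6, 7, 8, 9, 10, 11, 12, 2, 14, 15, 18, 17, 16]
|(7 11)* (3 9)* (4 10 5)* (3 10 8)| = |(3 9 10 5 4 8)(7 11)| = 6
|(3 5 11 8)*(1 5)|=5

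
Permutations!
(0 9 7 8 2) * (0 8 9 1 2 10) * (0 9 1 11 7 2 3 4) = (0 11 7 1 3 4)(2 8 10 9) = [11, 3, 8, 4, 0, 5, 6, 1, 10, 2, 9, 7]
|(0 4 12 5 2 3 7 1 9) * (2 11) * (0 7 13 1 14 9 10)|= |(0 4 12 5 11 2 3 13 1 10)(7 14 9)|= 30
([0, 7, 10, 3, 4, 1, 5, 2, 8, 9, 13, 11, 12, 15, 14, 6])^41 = (1 7 2 10 13 15 6 5)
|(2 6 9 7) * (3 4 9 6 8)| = 6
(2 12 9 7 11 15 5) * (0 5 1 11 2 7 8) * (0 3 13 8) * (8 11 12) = (0 5 7 2 8 3 13 11 15 1 12 9) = [5, 12, 8, 13, 4, 7, 6, 2, 3, 0, 10, 15, 9, 11, 14, 1]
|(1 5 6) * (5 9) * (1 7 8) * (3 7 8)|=|(1 9 5 6 8)(3 7)|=10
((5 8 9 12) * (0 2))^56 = ((0 2)(5 8 9 12))^56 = (12)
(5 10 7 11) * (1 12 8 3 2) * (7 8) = (1 12 7 11 5 10 8 3 2) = [0, 12, 1, 2, 4, 10, 6, 11, 3, 9, 8, 5, 7]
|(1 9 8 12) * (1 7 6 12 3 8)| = |(1 9)(3 8)(6 12 7)| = 6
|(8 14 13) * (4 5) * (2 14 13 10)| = 6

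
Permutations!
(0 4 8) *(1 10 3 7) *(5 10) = (0 4 8)(1 5 10 3 7) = [4, 5, 2, 7, 8, 10, 6, 1, 0, 9, 3]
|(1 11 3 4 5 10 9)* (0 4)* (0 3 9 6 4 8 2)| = |(0 8 2)(1 11 9)(4 5 10 6)| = 12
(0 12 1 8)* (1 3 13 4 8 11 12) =[1, 11, 2, 13, 8, 5, 6, 7, 0, 9, 10, 12, 3, 4] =(0 1 11 12 3 13 4 8)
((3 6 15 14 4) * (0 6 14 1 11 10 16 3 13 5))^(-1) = (0 5 13 4 14 3 16 10 11 1 15 6)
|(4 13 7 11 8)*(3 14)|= |(3 14)(4 13 7 11 8)|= 10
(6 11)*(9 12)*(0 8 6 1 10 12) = (0 8 6 11 1 10 12 9) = [8, 10, 2, 3, 4, 5, 11, 7, 6, 0, 12, 1, 9]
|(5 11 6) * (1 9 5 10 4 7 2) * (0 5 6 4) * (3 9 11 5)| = |(0 3 9 6 10)(1 11 4 7 2)| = 5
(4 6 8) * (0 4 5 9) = (0 4 6 8 5 9) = [4, 1, 2, 3, 6, 9, 8, 7, 5, 0]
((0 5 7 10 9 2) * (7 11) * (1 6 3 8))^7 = (11)(1 8 3 6)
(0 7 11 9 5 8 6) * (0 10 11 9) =(0 7 9 5 8 6 10 11) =[7, 1, 2, 3, 4, 8, 10, 9, 6, 5, 11, 0]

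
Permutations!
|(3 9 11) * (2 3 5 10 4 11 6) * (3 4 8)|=|(2 4 11 5 10 8 3 9 6)|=9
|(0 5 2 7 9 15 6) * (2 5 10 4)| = |(0 10 4 2 7 9 15 6)| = 8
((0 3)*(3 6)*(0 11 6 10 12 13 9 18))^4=((0 10 12 13 9 18)(3 11 6))^4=(0 9 12)(3 11 6)(10 18 13)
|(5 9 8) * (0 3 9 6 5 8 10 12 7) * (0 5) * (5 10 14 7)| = |(0 3 9 14 7 10 12 5 6)| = 9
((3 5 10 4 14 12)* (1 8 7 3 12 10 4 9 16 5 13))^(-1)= (1 13 3 7 8)(4 5 16 9 10 14)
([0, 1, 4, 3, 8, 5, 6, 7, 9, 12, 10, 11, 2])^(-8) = (2 8 12 4 9)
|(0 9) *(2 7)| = |(0 9)(2 7)| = 2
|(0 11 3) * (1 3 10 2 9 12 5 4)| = |(0 11 10 2 9 12 5 4 1 3)| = 10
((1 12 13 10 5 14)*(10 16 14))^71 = ((1 12 13 16 14)(5 10))^71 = (1 12 13 16 14)(5 10)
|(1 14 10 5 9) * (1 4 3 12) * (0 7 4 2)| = |(0 7 4 3 12 1 14 10 5 9 2)| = 11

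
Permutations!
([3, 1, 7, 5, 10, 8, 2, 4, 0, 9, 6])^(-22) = (0 5)(2 10 7 6 4)(3 8)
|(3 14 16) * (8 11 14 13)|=6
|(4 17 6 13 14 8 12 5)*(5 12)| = 7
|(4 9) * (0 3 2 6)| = |(0 3 2 6)(4 9)| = 4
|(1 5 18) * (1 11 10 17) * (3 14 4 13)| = 12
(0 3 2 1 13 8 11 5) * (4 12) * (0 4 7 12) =[3, 13, 1, 2, 0, 4, 6, 12, 11, 9, 10, 5, 7, 8] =(0 3 2 1 13 8 11 5 4)(7 12)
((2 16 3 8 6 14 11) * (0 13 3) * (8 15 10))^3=((0 13 3 15 10 8 6 14 11 2 16))^3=(0 15 6 2 13 10 14 16 3 8 11)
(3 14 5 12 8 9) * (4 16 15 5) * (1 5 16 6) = [0, 5, 2, 14, 6, 12, 1, 7, 9, 3, 10, 11, 8, 13, 4, 16, 15] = (1 5 12 8 9 3 14 4 6)(15 16)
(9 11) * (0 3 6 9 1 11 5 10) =(0 3 6 9 5 10)(1 11) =[3, 11, 2, 6, 4, 10, 9, 7, 8, 5, 0, 1]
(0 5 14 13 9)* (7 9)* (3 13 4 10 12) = (0 5 14 4 10 12 3 13 7 9) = [5, 1, 2, 13, 10, 14, 6, 9, 8, 0, 12, 11, 3, 7, 4]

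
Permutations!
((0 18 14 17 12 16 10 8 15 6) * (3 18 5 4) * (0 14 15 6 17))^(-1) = (0 14 6 8 10 16 12 17 15 18 3 4 5)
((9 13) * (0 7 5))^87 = (9 13)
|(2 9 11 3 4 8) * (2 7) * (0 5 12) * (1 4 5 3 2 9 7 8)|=|(0 3 5 12)(1 4)(2 7 9 11)|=4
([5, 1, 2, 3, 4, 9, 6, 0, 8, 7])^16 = [0, 1, 2, 3, 4, 5, 6, 7, 8, 9]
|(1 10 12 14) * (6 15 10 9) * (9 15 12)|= 7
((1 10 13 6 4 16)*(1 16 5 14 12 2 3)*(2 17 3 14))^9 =(1 17 14 5 6 10 3 12 2 4 13)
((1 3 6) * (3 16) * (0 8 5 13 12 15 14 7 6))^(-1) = ((0 8 5 13 12 15 14 7 6 1 16 3))^(-1) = (0 3 16 1 6 7 14 15 12 13 5 8)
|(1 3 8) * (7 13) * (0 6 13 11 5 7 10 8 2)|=|(0 6 13 10 8 1 3 2)(5 7 11)|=24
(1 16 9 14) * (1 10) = (1 16 9 14 10) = [0, 16, 2, 3, 4, 5, 6, 7, 8, 14, 1, 11, 12, 13, 10, 15, 9]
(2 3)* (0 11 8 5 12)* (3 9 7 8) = [11, 1, 9, 2, 4, 12, 6, 8, 5, 7, 10, 3, 0] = (0 11 3 2 9 7 8 5 12)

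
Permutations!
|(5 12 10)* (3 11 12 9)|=6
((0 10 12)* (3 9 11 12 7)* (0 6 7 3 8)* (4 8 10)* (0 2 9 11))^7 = (0 8 9 4 2)(3 11 12 6 7 10)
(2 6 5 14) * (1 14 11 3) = (1 14 2 6 5 11 3) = [0, 14, 6, 1, 4, 11, 5, 7, 8, 9, 10, 3, 12, 13, 2]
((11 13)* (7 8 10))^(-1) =(7 10 8)(11 13)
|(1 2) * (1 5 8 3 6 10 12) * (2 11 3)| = |(1 11 3 6 10 12)(2 5 8)| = 6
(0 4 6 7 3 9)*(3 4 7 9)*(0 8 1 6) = (0 7 4)(1 6 9 8) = [7, 6, 2, 3, 0, 5, 9, 4, 1, 8]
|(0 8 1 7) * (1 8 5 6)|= 5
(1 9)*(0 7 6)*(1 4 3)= (0 7 6)(1 9 4 3)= [7, 9, 2, 1, 3, 5, 0, 6, 8, 4]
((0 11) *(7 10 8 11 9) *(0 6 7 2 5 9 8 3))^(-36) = ((0 8 11 6 7 10 3)(2 5 9))^(-36) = (0 3 10 7 6 11 8)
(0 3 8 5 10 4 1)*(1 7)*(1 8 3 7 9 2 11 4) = [7, 0, 11, 3, 9, 10, 6, 8, 5, 2, 1, 4] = (0 7 8 5 10 1)(2 11 4 9)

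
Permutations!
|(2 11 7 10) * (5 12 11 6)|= |(2 6 5 12 11 7 10)|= 7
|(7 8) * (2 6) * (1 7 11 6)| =6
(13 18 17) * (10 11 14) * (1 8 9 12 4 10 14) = (1 8 9 12 4 10 11)(13 18 17) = [0, 8, 2, 3, 10, 5, 6, 7, 9, 12, 11, 1, 4, 18, 14, 15, 16, 13, 17]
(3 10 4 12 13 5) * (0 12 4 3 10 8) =(0 12 13 5 10 3 8) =[12, 1, 2, 8, 4, 10, 6, 7, 0, 9, 3, 11, 13, 5]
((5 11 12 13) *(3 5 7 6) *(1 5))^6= (1 6 13 11)(3 7 12 5)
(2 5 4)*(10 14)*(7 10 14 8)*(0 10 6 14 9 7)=[10, 1, 5, 3, 2, 4, 14, 6, 0, 7, 8, 11, 12, 13, 9]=(0 10 8)(2 5 4)(6 14 9 7)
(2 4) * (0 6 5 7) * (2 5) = (0 6 2 4 5 7) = [6, 1, 4, 3, 5, 7, 2, 0]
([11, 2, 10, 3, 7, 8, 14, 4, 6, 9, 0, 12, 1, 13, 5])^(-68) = (14)(0 2 12)(1 11 10)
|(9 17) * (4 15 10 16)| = 4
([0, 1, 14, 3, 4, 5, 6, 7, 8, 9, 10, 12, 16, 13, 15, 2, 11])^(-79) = [0, 1, 15, 3, 4, 5, 6, 7, 8, 9, 10, 16, 11, 13, 2, 14, 12]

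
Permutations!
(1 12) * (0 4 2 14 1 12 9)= (0 4 2 14 1 9)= [4, 9, 14, 3, 2, 5, 6, 7, 8, 0, 10, 11, 12, 13, 1]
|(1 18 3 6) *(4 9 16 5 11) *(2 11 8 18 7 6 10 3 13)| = 18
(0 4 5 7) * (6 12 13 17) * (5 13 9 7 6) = [4, 1, 2, 3, 13, 6, 12, 0, 8, 7, 10, 11, 9, 17, 14, 15, 16, 5] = (0 4 13 17 5 6 12 9 7)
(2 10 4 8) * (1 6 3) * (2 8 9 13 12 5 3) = (1 6 2 10 4 9 13 12 5 3) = [0, 6, 10, 1, 9, 3, 2, 7, 8, 13, 4, 11, 5, 12]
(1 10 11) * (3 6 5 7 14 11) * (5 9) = (1 10 3 6 9 5 7 14 11) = [0, 10, 2, 6, 4, 7, 9, 14, 8, 5, 3, 1, 12, 13, 11]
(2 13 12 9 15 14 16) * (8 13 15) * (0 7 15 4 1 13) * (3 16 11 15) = (0 7 3 16 2 4 1 13 12 9 8)(11 15 14) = [7, 13, 4, 16, 1, 5, 6, 3, 0, 8, 10, 15, 9, 12, 11, 14, 2]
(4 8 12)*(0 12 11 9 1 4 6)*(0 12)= [0, 4, 2, 3, 8, 5, 12, 7, 11, 1, 10, 9, 6]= (1 4 8 11 9)(6 12)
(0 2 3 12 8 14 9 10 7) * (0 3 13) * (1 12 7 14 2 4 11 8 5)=(0 4 11 8 2 13)(1 12 5)(3 7)(9 10 14)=[4, 12, 13, 7, 11, 1, 6, 3, 2, 10, 14, 8, 5, 0, 9]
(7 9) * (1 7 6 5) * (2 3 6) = (1 7 9 2 3 6 5) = [0, 7, 3, 6, 4, 1, 5, 9, 8, 2]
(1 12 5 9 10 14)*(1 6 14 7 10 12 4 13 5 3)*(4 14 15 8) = [0, 14, 2, 1, 13, 9, 15, 10, 4, 12, 7, 11, 3, 5, 6, 8] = (1 14 6 15 8 4 13 5 9 12 3)(7 10)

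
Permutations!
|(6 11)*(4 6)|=3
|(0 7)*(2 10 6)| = 6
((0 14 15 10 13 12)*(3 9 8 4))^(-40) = ((0 14 15 10 13 12)(3 9 8 4))^(-40) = (0 15 13)(10 12 14)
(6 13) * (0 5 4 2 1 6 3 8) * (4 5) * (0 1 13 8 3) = (0 4 2 13)(1 6 8) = [4, 6, 13, 3, 2, 5, 8, 7, 1, 9, 10, 11, 12, 0]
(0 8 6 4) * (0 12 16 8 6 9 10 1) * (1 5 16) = [6, 0, 2, 3, 12, 16, 4, 7, 9, 10, 5, 11, 1, 13, 14, 15, 8] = (0 6 4 12 1)(5 16 8 9 10)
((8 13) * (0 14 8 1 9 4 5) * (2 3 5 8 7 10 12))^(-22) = ((0 14 7 10 12 2 3 5)(1 9 4 8 13))^(-22) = (0 7 12 3)(1 8 9 13 4)(2 5 14 10)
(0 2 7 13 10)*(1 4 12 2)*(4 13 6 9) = (0 1 13 10)(2 7 6 9 4 12) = [1, 13, 7, 3, 12, 5, 9, 6, 8, 4, 0, 11, 2, 10]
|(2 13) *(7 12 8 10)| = 4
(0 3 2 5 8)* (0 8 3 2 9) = (0 2 5 3 9) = [2, 1, 5, 9, 4, 3, 6, 7, 8, 0]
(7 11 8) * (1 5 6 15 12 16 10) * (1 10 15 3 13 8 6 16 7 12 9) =(1 5 16 15 9)(3 13 8 12 7 11 6) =[0, 5, 2, 13, 4, 16, 3, 11, 12, 1, 10, 6, 7, 8, 14, 9, 15]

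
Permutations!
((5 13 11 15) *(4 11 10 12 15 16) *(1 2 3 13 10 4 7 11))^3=(16)(1 13 2 4 3)(5 15 12 10)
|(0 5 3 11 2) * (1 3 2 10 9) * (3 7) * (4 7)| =21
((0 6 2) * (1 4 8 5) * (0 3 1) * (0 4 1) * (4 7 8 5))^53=((0 6 2 3)(4 5 7 8))^53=(0 6 2 3)(4 5 7 8)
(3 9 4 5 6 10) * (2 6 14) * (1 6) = [0, 6, 1, 9, 5, 14, 10, 7, 8, 4, 3, 11, 12, 13, 2] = (1 6 10 3 9 4 5 14 2)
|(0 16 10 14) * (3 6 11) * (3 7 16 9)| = 9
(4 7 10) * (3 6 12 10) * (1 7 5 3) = [0, 7, 2, 6, 5, 3, 12, 1, 8, 9, 4, 11, 10] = (1 7)(3 6 12 10 4 5)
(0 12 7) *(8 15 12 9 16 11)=(0 9 16 11 8 15 12 7)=[9, 1, 2, 3, 4, 5, 6, 0, 15, 16, 10, 8, 7, 13, 14, 12, 11]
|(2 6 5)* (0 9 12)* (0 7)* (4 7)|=|(0 9 12 4 7)(2 6 5)|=15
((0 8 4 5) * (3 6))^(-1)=(0 5 4 8)(3 6)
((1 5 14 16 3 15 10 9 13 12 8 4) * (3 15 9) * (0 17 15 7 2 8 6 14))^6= ((0 17 15 10 3 9 13 12 6 14 16 7 2 8 4 1 5))^6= (0 13 2 17 12 8 15 6 4 10 14 1 3 16 5 9 7)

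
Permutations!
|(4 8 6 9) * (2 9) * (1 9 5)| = |(1 9 4 8 6 2 5)| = 7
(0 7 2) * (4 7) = [4, 1, 0, 3, 7, 5, 6, 2] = (0 4 7 2)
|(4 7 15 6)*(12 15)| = 5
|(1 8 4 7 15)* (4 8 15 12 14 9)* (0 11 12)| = |(0 11 12 14 9 4 7)(1 15)| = 14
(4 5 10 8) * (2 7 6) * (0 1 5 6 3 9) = [1, 5, 7, 9, 6, 10, 2, 3, 4, 0, 8] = (0 1 5 10 8 4 6 2 7 3 9)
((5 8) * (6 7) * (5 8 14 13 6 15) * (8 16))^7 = (5 14 13 6 7 15)(8 16)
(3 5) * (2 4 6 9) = (2 4 6 9)(3 5) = [0, 1, 4, 5, 6, 3, 9, 7, 8, 2]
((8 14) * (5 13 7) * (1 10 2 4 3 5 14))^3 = (1 4 13 8 2 5 14 10 3 7)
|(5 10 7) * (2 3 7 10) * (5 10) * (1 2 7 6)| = 12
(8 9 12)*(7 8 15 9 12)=(7 8 12 15 9)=[0, 1, 2, 3, 4, 5, 6, 8, 12, 7, 10, 11, 15, 13, 14, 9]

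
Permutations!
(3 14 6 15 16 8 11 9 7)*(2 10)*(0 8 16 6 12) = (16)(0 8 11 9 7 3 14 12)(2 10)(6 15) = [8, 1, 10, 14, 4, 5, 15, 3, 11, 7, 2, 9, 0, 13, 12, 6, 16]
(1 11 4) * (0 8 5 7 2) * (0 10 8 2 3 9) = (0 2 10 8 5 7 3 9)(1 11 4) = [2, 11, 10, 9, 1, 7, 6, 3, 5, 0, 8, 4]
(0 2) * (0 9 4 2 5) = (0 5)(2 9 4) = [5, 1, 9, 3, 2, 0, 6, 7, 8, 4]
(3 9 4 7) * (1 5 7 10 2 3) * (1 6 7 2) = [0, 5, 3, 9, 10, 2, 7, 6, 8, 4, 1] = (1 5 2 3 9 4 10)(6 7)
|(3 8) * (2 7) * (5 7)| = 6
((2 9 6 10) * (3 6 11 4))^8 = ((2 9 11 4 3 6 10))^8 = (2 9 11 4 3 6 10)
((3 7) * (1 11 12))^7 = ((1 11 12)(3 7))^7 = (1 11 12)(3 7)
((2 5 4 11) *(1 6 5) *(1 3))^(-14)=((1 6 5 4 11 2 3))^(-14)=(11)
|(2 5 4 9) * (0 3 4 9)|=|(0 3 4)(2 5 9)|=3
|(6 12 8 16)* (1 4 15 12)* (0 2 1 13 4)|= |(0 2 1)(4 15 12 8 16 6 13)|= 21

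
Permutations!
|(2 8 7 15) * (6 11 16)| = 12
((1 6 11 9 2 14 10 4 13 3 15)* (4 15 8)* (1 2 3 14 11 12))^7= (1 6 12)(2 14 8 11 10 4 9 15 13 3)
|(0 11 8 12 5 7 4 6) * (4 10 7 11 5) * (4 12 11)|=4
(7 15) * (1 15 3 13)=(1 15 7 3 13)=[0, 15, 2, 13, 4, 5, 6, 3, 8, 9, 10, 11, 12, 1, 14, 7]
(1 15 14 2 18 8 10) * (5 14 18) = (1 15 18 8 10)(2 5 14) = [0, 15, 5, 3, 4, 14, 6, 7, 10, 9, 1, 11, 12, 13, 2, 18, 16, 17, 8]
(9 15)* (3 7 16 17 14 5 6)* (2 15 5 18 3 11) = (2 15 9 5 6 11)(3 7 16 17 14 18) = [0, 1, 15, 7, 4, 6, 11, 16, 8, 5, 10, 2, 12, 13, 18, 9, 17, 14, 3]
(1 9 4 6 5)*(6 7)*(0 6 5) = (0 6)(1 9 4 7 5) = [6, 9, 2, 3, 7, 1, 0, 5, 8, 4]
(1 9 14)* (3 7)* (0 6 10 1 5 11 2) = (0 6 10 1 9 14 5 11 2)(3 7) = [6, 9, 0, 7, 4, 11, 10, 3, 8, 14, 1, 2, 12, 13, 5]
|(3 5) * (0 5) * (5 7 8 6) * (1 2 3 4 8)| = |(0 7 1 2 3)(4 8 6 5)| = 20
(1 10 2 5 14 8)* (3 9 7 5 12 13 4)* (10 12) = [0, 12, 10, 9, 3, 14, 6, 5, 1, 7, 2, 11, 13, 4, 8] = (1 12 13 4 3 9 7 5 14 8)(2 10)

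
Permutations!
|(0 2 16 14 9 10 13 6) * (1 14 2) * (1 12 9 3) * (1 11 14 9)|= 42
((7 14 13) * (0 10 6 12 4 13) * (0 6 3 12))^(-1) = (0 6 14 7 13 4 12 3 10)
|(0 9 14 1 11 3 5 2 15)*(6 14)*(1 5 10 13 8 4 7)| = |(0 9 6 14 5 2 15)(1 11 3 10 13 8 4 7)| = 56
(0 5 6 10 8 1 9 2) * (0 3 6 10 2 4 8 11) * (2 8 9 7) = (0 5 10 11)(1 7 2 3 6 8)(4 9) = [5, 7, 3, 6, 9, 10, 8, 2, 1, 4, 11, 0]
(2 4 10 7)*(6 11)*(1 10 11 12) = [0, 10, 4, 3, 11, 5, 12, 2, 8, 9, 7, 6, 1] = (1 10 7 2 4 11 6 12)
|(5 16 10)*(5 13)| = 4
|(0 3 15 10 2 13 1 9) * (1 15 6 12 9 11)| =|(0 3 6 12 9)(1 11)(2 13 15 10)| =20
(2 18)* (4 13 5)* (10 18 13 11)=(2 13 5 4 11 10 18)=[0, 1, 13, 3, 11, 4, 6, 7, 8, 9, 18, 10, 12, 5, 14, 15, 16, 17, 2]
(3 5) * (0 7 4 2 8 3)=(0 7 4 2 8 3 5)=[7, 1, 8, 5, 2, 0, 6, 4, 3]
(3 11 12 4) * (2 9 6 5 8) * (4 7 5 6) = (2 9 4 3 11 12 7 5 8) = [0, 1, 9, 11, 3, 8, 6, 5, 2, 4, 10, 12, 7]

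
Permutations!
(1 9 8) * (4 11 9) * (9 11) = [0, 4, 2, 3, 9, 5, 6, 7, 1, 8, 10, 11] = (11)(1 4 9 8)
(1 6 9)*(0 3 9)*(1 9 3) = [1, 6, 2, 3, 4, 5, 0, 7, 8, 9] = (9)(0 1 6)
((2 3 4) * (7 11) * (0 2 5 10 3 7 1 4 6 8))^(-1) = (0 8 6 3 10 5 4 1 11 7 2)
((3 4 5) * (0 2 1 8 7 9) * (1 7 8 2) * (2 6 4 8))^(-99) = ((0 1 6 4 5 3 8 2 7 9))^(-99) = (0 1 6 4 5 3 8 2 7 9)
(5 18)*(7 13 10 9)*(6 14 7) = (5 18)(6 14 7 13 10 9) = [0, 1, 2, 3, 4, 18, 14, 13, 8, 6, 9, 11, 12, 10, 7, 15, 16, 17, 5]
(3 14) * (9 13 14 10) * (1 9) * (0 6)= (0 6)(1 9 13 14 3 10)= [6, 9, 2, 10, 4, 5, 0, 7, 8, 13, 1, 11, 12, 14, 3]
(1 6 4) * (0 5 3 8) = (0 5 3 8)(1 6 4) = [5, 6, 2, 8, 1, 3, 4, 7, 0]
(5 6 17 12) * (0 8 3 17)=[8, 1, 2, 17, 4, 6, 0, 7, 3, 9, 10, 11, 5, 13, 14, 15, 16, 12]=(0 8 3 17 12 5 6)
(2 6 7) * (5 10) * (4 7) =(2 6 4 7)(5 10) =[0, 1, 6, 3, 7, 10, 4, 2, 8, 9, 5]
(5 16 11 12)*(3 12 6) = (3 12 5 16 11 6) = [0, 1, 2, 12, 4, 16, 3, 7, 8, 9, 10, 6, 5, 13, 14, 15, 11]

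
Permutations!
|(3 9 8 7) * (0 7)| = 5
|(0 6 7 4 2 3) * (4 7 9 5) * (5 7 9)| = |(0 6 5 4 2 3)(7 9)| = 6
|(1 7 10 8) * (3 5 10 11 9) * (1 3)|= 4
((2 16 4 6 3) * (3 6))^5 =((2 16 4 3))^5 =(2 16 4 3)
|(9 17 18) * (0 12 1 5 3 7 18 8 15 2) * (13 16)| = 12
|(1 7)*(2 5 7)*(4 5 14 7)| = |(1 2 14 7)(4 5)| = 4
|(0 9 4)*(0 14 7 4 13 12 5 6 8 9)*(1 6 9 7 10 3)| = 8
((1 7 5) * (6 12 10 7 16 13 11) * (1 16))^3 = ((5 16 13 11 6 12 10 7))^3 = (5 11 10 16 6 7 13 12)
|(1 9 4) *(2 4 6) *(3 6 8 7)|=|(1 9 8 7 3 6 2 4)|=8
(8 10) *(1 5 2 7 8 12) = (1 5 2 7 8 10 12) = [0, 5, 7, 3, 4, 2, 6, 8, 10, 9, 12, 11, 1]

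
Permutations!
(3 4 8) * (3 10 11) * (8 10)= (3 4 10 11)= [0, 1, 2, 4, 10, 5, 6, 7, 8, 9, 11, 3]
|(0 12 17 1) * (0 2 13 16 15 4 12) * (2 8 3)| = |(1 8 3 2 13 16 15 4 12 17)| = 10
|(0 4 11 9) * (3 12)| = 4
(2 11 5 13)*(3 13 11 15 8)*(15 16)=(2 16 15 8 3 13)(5 11)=[0, 1, 16, 13, 4, 11, 6, 7, 3, 9, 10, 5, 12, 2, 14, 8, 15]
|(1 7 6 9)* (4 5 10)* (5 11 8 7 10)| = 8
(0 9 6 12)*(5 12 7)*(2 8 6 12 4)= (0 9 12)(2 8 6 7 5 4)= [9, 1, 8, 3, 2, 4, 7, 5, 6, 12, 10, 11, 0]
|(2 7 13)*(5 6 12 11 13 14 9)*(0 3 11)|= 11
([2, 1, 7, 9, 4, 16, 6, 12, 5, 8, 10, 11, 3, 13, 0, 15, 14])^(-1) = (0 14 16 5 8 9 3 12 7 2)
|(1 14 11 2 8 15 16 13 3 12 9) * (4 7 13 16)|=12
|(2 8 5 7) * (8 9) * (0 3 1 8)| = |(0 3 1 8 5 7 2 9)| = 8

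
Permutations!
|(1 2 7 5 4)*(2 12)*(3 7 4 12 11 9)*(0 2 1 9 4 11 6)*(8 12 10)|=13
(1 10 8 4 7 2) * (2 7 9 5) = (1 10 8 4 9 5 2) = [0, 10, 1, 3, 9, 2, 6, 7, 4, 5, 8]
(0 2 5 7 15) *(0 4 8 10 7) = (0 2 5)(4 8 10 7 15) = [2, 1, 5, 3, 8, 0, 6, 15, 10, 9, 7, 11, 12, 13, 14, 4]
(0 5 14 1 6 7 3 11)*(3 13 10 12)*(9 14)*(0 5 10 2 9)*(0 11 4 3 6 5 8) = (0 10 12 6 7 13 2 9 14 1 5 11 8)(3 4) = [10, 5, 9, 4, 3, 11, 7, 13, 0, 14, 12, 8, 6, 2, 1]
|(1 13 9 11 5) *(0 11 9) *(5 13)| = 6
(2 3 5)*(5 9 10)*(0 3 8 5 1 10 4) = (0 3 9 4)(1 10)(2 8 5) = [3, 10, 8, 9, 0, 2, 6, 7, 5, 4, 1]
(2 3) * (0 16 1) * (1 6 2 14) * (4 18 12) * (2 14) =(0 16 6 14 1)(2 3)(4 18 12) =[16, 0, 3, 2, 18, 5, 14, 7, 8, 9, 10, 11, 4, 13, 1, 15, 6, 17, 12]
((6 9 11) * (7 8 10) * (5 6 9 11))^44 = (11)(7 10 8)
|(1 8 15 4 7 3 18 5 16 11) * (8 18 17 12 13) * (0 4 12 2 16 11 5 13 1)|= 18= |(0 4 7 3 17 2 16 5 11)(1 18 13 8 15 12)|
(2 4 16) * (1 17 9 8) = (1 17 9 8)(2 4 16) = [0, 17, 4, 3, 16, 5, 6, 7, 1, 8, 10, 11, 12, 13, 14, 15, 2, 9]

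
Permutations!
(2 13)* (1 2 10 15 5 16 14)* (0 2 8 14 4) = (0 2 13 10 15 5 16 4)(1 8 14) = [2, 8, 13, 3, 0, 16, 6, 7, 14, 9, 15, 11, 12, 10, 1, 5, 4]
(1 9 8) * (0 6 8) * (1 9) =(0 6 8 9) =[6, 1, 2, 3, 4, 5, 8, 7, 9, 0]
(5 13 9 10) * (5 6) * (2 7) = (2 7)(5 13 9 10 6) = [0, 1, 7, 3, 4, 13, 5, 2, 8, 10, 6, 11, 12, 9]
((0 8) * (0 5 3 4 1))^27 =((0 8 5 3 4 1))^27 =(0 3)(1 5)(4 8)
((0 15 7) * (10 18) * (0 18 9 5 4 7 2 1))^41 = ((0 15 2 1)(4 7 18 10 9 5))^41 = (0 15 2 1)(4 5 9 10 18 7)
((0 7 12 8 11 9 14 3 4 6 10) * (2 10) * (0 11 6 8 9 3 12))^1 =(0 7)(2 10 11 3 4 8 6)(9 14 12)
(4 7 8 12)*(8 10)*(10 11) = (4 7 11 10 8 12) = [0, 1, 2, 3, 7, 5, 6, 11, 12, 9, 8, 10, 4]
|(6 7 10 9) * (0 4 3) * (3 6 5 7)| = |(0 4 6 3)(5 7 10 9)| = 4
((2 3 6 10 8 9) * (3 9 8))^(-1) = ((2 9)(3 6 10))^(-1) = (2 9)(3 10 6)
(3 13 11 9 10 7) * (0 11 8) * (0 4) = (0 11 9 10 7 3 13 8 4) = [11, 1, 2, 13, 0, 5, 6, 3, 4, 10, 7, 9, 12, 8]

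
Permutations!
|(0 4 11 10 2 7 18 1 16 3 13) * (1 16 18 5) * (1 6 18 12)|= |(0 4 11 10 2 7 5 6 18 16 3 13)(1 12)|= 12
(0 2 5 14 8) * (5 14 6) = (0 2 14 8)(5 6) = [2, 1, 14, 3, 4, 6, 5, 7, 0, 9, 10, 11, 12, 13, 8]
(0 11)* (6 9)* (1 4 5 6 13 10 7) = (0 11)(1 4 5 6 9 13 10 7) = [11, 4, 2, 3, 5, 6, 9, 1, 8, 13, 7, 0, 12, 10]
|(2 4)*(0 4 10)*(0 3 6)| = 6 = |(0 4 2 10 3 6)|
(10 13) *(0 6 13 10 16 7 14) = (0 6 13 16 7 14) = [6, 1, 2, 3, 4, 5, 13, 14, 8, 9, 10, 11, 12, 16, 0, 15, 7]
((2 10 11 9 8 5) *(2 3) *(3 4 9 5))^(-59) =(2 9 11 3 4 10 8 5)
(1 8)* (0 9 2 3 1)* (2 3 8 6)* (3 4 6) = (0 9 4 6 2 8)(1 3) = [9, 3, 8, 1, 6, 5, 2, 7, 0, 4]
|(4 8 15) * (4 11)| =4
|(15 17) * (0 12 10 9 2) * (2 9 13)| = |(0 12 10 13 2)(15 17)| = 10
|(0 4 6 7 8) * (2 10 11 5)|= |(0 4 6 7 8)(2 10 11 5)|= 20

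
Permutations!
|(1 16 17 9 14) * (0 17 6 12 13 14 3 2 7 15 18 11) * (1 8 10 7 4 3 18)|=30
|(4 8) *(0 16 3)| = |(0 16 3)(4 8)| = 6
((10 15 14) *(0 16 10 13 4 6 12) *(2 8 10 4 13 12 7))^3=(0 6 8 14 16 7 10 12 4 2 15)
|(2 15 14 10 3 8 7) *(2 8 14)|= |(2 15)(3 14 10)(7 8)|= 6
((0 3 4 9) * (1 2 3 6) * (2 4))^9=(0 9 4 1 6)(2 3)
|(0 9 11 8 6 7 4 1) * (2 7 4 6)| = 9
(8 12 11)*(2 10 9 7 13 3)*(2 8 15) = (2 10 9 7 13 3 8 12 11 15) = [0, 1, 10, 8, 4, 5, 6, 13, 12, 7, 9, 15, 11, 3, 14, 2]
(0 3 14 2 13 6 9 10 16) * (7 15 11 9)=[3, 1, 13, 14, 4, 5, 7, 15, 8, 10, 16, 9, 12, 6, 2, 11, 0]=(0 3 14 2 13 6 7 15 11 9 10 16)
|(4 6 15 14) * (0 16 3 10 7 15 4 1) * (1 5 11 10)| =12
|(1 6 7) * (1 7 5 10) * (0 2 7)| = |(0 2 7)(1 6 5 10)| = 12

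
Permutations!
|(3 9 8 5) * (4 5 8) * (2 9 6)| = |(2 9 4 5 3 6)| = 6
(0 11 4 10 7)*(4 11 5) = (11)(0 5 4 10 7) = [5, 1, 2, 3, 10, 4, 6, 0, 8, 9, 7, 11]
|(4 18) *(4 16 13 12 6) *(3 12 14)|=|(3 12 6 4 18 16 13 14)|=8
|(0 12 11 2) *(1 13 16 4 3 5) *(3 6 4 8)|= 12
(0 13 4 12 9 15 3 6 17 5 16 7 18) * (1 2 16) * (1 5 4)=(0 13 1 2 16 7 18)(3 6 17 4 12 9 15)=[13, 2, 16, 6, 12, 5, 17, 18, 8, 15, 10, 11, 9, 1, 14, 3, 7, 4, 0]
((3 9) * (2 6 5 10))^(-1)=((2 6 5 10)(3 9))^(-1)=(2 10 5 6)(3 9)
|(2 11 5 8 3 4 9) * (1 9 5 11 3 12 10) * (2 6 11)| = |(1 9 6 11 2 3 4 5 8 12 10)| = 11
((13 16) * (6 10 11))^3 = (13 16)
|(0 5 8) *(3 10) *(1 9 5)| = 10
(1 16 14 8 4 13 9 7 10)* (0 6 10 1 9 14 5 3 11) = [6, 16, 2, 11, 13, 3, 10, 1, 4, 7, 9, 0, 12, 14, 8, 15, 5] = (0 6 10 9 7 1 16 5 3 11)(4 13 14 8)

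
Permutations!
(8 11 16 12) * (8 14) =(8 11 16 12 14) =[0, 1, 2, 3, 4, 5, 6, 7, 11, 9, 10, 16, 14, 13, 8, 15, 12]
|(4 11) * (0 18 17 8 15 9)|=|(0 18 17 8 15 9)(4 11)|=6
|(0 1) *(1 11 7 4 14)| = 6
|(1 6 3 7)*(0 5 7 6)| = 4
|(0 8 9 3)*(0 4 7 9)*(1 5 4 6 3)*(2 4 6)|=8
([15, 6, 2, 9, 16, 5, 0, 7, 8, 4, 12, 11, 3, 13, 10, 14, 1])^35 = [14, 0, 2, 4, 1, 5, 15, 7, 8, 16, 3, 11, 9, 13, 12, 10, 6]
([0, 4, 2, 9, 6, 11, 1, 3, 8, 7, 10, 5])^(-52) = [0, 6, 2, 7, 1, 5, 4, 9, 8, 3, 10, 11]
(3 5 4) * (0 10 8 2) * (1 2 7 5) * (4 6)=[10, 2, 0, 1, 3, 6, 4, 5, 7, 9, 8]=(0 10 8 7 5 6 4 3 1 2)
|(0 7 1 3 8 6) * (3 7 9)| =|(0 9 3 8 6)(1 7)| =10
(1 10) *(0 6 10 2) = (0 6 10 1 2) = [6, 2, 0, 3, 4, 5, 10, 7, 8, 9, 1]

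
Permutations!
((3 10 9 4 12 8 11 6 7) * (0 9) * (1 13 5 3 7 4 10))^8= (13)(0 10 9)(4 11 12 6 8)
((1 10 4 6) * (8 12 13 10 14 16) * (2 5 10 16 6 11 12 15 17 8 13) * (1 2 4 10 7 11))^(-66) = ((1 14 6 2 5 7 11 12 4)(8 15 17)(13 16))^(-66) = (17)(1 11 2)(4 7 6)(5 14 12)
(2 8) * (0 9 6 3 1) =[9, 0, 8, 1, 4, 5, 3, 7, 2, 6] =(0 9 6 3 1)(2 8)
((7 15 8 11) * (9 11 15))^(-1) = (7 11 9)(8 15)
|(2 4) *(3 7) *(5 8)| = 2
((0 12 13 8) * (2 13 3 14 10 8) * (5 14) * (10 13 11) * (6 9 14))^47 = (0 8 10 11 2 13 14 9 6 5 3 12)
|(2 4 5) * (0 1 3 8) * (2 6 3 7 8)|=|(0 1 7 8)(2 4 5 6 3)|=20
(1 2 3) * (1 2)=(2 3)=[0, 1, 3, 2]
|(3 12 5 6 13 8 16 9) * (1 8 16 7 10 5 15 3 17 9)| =24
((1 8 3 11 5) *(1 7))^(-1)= (1 7 5 11 3 8)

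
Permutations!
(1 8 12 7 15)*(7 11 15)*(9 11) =(1 8 12 9 11 15) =[0, 8, 2, 3, 4, 5, 6, 7, 12, 11, 10, 15, 9, 13, 14, 1]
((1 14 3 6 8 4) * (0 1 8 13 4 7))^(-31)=(0 13 1 4 14 8 3 7 6)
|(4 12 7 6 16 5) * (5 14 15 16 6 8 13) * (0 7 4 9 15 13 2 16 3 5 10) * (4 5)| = 24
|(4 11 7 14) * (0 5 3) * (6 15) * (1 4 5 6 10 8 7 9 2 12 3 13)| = |(0 6 15 10 8 7 14 5 13 1 4 11 9 2 12 3)| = 16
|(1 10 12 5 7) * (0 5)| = |(0 5 7 1 10 12)| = 6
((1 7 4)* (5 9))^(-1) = ((1 7 4)(5 9))^(-1) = (1 4 7)(5 9)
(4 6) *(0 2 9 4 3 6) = (0 2 9 4)(3 6) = [2, 1, 9, 6, 0, 5, 3, 7, 8, 4]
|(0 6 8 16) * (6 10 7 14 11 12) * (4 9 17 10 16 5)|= 22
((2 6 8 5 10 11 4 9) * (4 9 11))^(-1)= (2 9 11 4 10 5 8 6)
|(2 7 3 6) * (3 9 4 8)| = 7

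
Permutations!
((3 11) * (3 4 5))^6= (3 4)(5 11)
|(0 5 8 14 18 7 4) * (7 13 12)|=|(0 5 8 14 18 13 12 7 4)|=9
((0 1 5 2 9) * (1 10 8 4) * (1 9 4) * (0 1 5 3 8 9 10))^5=(1 4 8 9 2 3 10 5)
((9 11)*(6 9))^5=(6 11 9)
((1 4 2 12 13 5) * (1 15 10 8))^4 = (1 13 8 12 10 2 15 4 5)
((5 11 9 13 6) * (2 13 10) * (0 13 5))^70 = (0 13 6)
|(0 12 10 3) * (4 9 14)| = 12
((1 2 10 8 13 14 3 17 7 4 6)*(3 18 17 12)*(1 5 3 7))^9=(1 2 10 8 13 14 18 17)(3 4)(5 7)(6 12)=((1 2 10 8 13 14 18 17)(3 12 7 4 6 5))^9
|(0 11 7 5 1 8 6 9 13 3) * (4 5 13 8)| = |(0 11 7 13 3)(1 4 5)(6 9 8)| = 15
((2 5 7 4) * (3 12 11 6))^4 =(12)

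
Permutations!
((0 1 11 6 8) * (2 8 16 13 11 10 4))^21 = (0 4)(1 2)(6 16 13 11)(8 10)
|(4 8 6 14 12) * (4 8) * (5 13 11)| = 12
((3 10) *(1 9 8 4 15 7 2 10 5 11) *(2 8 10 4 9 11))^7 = (1 11)(2 3 9 7 4 5 10 8 15)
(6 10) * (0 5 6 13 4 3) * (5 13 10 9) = [13, 1, 2, 0, 3, 6, 9, 7, 8, 5, 10, 11, 12, 4] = (0 13 4 3)(5 6 9)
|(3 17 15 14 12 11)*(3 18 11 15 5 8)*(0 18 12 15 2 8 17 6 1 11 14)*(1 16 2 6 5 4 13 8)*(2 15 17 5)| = |(0 18 14 17 4 13 8 3 2 1 11 12 6 16 15)| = 15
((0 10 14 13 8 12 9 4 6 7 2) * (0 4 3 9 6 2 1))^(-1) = (0 1 7 6 12 8 13 14 10)(2 4)(3 9)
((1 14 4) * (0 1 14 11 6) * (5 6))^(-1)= ((0 1 11 5 6)(4 14))^(-1)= (0 6 5 11 1)(4 14)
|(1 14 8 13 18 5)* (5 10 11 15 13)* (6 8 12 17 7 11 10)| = |(1 14 12 17 7 11 15 13 18 6 8 5)| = 12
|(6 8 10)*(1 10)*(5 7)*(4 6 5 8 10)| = 7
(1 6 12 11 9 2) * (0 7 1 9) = (0 7 1 6 12 11)(2 9) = [7, 6, 9, 3, 4, 5, 12, 1, 8, 2, 10, 0, 11]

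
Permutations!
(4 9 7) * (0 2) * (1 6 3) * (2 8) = (0 8 2)(1 6 3)(4 9 7) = [8, 6, 0, 1, 9, 5, 3, 4, 2, 7]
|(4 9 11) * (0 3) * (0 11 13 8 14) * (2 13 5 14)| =21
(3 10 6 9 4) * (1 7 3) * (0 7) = (0 7 3 10 6 9 4 1) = [7, 0, 2, 10, 1, 5, 9, 3, 8, 4, 6]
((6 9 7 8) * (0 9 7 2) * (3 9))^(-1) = (0 2 9 3)(6 8 7)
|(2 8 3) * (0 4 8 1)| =6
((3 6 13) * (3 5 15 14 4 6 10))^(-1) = ((3 10)(4 6 13 5 15 14))^(-1) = (3 10)(4 14 15 5 13 6)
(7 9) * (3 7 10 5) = [0, 1, 2, 7, 4, 3, 6, 9, 8, 10, 5] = (3 7 9 10 5)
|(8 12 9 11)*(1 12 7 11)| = 3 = |(1 12 9)(7 11 8)|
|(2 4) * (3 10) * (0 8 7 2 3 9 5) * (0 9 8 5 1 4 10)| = |(0 5 9 1 4 3)(2 10 8 7)| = 12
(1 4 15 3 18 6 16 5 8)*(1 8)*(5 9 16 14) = (1 4 15 3 18 6 14 5)(9 16) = [0, 4, 2, 18, 15, 1, 14, 7, 8, 16, 10, 11, 12, 13, 5, 3, 9, 17, 6]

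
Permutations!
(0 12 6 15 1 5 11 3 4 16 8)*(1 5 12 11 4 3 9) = (0 11 9 1 12 6 15 5 4 16 8) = [11, 12, 2, 3, 16, 4, 15, 7, 0, 1, 10, 9, 6, 13, 14, 5, 8]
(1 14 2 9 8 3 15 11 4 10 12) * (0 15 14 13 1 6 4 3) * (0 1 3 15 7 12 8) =[7, 13, 9, 14, 10, 5, 4, 12, 1, 0, 8, 15, 6, 3, 2, 11] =(0 7 12 6 4 10 8 1 13 3 14 2 9)(11 15)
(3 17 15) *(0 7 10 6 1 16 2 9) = (0 7 10 6 1 16 2 9)(3 17 15) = [7, 16, 9, 17, 4, 5, 1, 10, 8, 0, 6, 11, 12, 13, 14, 3, 2, 15]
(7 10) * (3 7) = [0, 1, 2, 7, 4, 5, 6, 10, 8, 9, 3] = (3 7 10)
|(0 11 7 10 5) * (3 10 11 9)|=10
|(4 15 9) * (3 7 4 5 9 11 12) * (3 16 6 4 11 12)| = 30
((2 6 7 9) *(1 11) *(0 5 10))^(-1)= ((0 5 10)(1 11)(2 6 7 9))^(-1)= (0 10 5)(1 11)(2 9 7 6)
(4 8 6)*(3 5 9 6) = (3 5 9 6 4 8) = [0, 1, 2, 5, 8, 9, 4, 7, 3, 6]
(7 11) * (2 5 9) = (2 5 9)(7 11) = [0, 1, 5, 3, 4, 9, 6, 11, 8, 2, 10, 7]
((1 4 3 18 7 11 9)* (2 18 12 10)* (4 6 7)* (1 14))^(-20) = (1 9 7)(2 12 4)(3 18 10)(6 14 11)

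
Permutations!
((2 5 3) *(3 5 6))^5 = (2 3 6)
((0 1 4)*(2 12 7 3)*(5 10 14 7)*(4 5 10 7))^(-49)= (0 1 5 7 3 2 12 10 14 4)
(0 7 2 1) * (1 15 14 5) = [7, 0, 15, 3, 4, 1, 6, 2, 8, 9, 10, 11, 12, 13, 5, 14] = (0 7 2 15 14 5 1)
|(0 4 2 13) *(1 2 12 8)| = 7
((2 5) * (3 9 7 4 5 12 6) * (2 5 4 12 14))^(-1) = ((2 14)(3 9 7 12 6))^(-1) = (2 14)(3 6 12 7 9)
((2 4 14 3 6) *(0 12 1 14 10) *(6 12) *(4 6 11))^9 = ((0 11 4 10)(1 14 3 12)(2 6))^9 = (0 11 4 10)(1 14 3 12)(2 6)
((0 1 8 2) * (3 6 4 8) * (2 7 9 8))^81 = (9)(0 6)(1 4)(2 3)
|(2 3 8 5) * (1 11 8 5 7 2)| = 7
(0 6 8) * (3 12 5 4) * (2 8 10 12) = (0 6 10 12 5 4 3 2 8) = [6, 1, 8, 2, 3, 4, 10, 7, 0, 9, 12, 11, 5]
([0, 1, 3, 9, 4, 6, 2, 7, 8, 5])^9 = [0, 1, 6, 2, 4, 9, 5, 7, 8, 3]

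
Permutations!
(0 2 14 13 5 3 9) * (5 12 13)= (0 2 14 5 3 9)(12 13)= [2, 1, 14, 9, 4, 3, 6, 7, 8, 0, 10, 11, 13, 12, 5]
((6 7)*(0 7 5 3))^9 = ((0 7 6 5 3))^9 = (0 3 5 6 7)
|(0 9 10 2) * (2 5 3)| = |(0 9 10 5 3 2)| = 6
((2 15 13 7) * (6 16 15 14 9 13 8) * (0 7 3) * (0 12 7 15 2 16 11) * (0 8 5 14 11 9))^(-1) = ((0 15 5 14)(2 11 8 6 9 13 3 12 7 16))^(-1) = (0 14 5 15)(2 16 7 12 3 13 9 6 8 11)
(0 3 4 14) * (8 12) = (0 3 4 14)(8 12) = [3, 1, 2, 4, 14, 5, 6, 7, 12, 9, 10, 11, 8, 13, 0]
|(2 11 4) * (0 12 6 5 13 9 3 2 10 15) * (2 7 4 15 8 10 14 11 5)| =26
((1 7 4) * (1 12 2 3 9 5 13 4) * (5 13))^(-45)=((1 7)(2 3 9 13 4 12))^(-45)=(1 7)(2 13)(3 4)(9 12)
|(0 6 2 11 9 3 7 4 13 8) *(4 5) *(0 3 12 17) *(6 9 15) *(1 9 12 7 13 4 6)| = |(0 12 17)(1 9 7 5 6 2 11 15)(3 13 8)| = 24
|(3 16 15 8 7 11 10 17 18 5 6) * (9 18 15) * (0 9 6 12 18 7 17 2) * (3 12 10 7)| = |(0 9 3 16 6 12 18 5 10 2)(7 11)(8 17 15)| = 30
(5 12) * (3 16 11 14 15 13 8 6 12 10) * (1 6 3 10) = (1 6 12 5)(3 16 11 14 15 13 8) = [0, 6, 2, 16, 4, 1, 12, 7, 3, 9, 10, 14, 5, 8, 15, 13, 11]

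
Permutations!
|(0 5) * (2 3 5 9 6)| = 6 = |(0 9 6 2 3 5)|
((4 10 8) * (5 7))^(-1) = (4 8 10)(5 7)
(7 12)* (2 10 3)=(2 10 3)(7 12)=[0, 1, 10, 2, 4, 5, 6, 12, 8, 9, 3, 11, 7]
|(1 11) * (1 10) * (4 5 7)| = 3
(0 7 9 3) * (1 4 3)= [7, 4, 2, 0, 3, 5, 6, 9, 8, 1]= (0 7 9 1 4 3)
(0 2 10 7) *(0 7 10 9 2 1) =(10)(0 1)(2 9) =[1, 0, 9, 3, 4, 5, 6, 7, 8, 2, 10]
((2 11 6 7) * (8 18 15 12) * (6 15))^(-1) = ((2 11 15 12 8 18 6 7))^(-1) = (2 7 6 18 8 12 15 11)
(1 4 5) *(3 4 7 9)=(1 7 9 3 4 5)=[0, 7, 2, 4, 5, 1, 6, 9, 8, 3]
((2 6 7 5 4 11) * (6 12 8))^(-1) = ((2 12 8 6 7 5 4 11))^(-1) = (2 11 4 5 7 6 8 12)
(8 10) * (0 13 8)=(0 13 8 10)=[13, 1, 2, 3, 4, 5, 6, 7, 10, 9, 0, 11, 12, 8]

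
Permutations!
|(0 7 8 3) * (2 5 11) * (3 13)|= 15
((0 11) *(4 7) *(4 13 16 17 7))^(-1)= (0 11)(7 17 16 13)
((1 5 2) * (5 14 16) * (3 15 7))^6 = (1 14 16 5 2)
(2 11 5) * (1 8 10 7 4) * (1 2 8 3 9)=[0, 3, 11, 9, 2, 8, 6, 4, 10, 1, 7, 5]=(1 3 9)(2 11 5 8 10 7 4)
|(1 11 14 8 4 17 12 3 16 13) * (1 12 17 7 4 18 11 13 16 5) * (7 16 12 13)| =28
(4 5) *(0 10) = [10, 1, 2, 3, 5, 4, 6, 7, 8, 9, 0] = (0 10)(4 5)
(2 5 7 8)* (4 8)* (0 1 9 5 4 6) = [1, 9, 4, 3, 8, 7, 0, 6, 2, 5] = (0 1 9 5 7 6)(2 4 8)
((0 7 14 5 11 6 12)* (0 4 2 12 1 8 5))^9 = ((0 7 14)(1 8 5 11 6)(2 12 4))^9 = (14)(1 6 11 5 8)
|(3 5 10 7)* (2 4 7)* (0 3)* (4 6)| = |(0 3 5 10 2 6 4 7)| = 8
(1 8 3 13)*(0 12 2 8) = (0 12 2 8 3 13 1) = [12, 0, 8, 13, 4, 5, 6, 7, 3, 9, 10, 11, 2, 1]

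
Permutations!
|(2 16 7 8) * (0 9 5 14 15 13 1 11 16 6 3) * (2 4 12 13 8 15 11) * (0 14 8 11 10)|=52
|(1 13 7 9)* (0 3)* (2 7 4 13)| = 4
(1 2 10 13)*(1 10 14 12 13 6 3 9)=[0, 2, 14, 9, 4, 5, 3, 7, 8, 1, 6, 11, 13, 10, 12]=(1 2 14 12 13 10 6 3 9)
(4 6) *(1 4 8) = (1 4 6 8) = [0, 4, 2, 3, 6, 5, 8, 7, 1]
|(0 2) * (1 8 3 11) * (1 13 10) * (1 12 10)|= 10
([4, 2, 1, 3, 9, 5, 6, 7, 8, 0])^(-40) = (0 9 4)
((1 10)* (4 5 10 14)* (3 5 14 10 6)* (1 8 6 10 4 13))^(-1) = ((1 4 14 13)(3 5 10 8 6))^(-1) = (1 13 14 4)(3 6 8 10 5)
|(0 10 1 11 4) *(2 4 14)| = |(0 10 1 11 14 2 4)| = 7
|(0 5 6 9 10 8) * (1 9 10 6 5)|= 6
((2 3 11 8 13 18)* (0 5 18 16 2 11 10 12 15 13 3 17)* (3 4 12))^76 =(0 8 13)(2 18 12)(4 16 5)(11 15 17)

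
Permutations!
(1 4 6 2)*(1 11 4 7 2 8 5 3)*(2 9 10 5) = (1 7 9 10 5 3)(2 11 4 6 8) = [0, 7, 11, 1, 6, 3, 8, 9, 2, 10, 5, 4]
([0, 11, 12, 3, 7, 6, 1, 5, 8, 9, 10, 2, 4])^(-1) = [0, 6, 11, 3, 12, 7, 5, 4, 8, 9, 10, 1, 2]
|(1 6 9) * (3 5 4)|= |(1 6 9)(3 5 4)|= 3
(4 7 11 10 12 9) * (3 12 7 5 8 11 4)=(3 12 9)(4 5 8 11 10 7)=[0, 1, 2, 12, 5, 8, 6, 4, 11, 3, 7, 10, 9]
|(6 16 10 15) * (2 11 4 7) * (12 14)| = 4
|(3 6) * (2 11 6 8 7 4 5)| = 8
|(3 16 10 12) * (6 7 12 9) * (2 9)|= 8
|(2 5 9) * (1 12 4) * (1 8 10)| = |(1 12 4 8 10)(2 5 9)| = 15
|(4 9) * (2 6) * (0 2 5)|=|(0 2 6 5)(4 9)|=4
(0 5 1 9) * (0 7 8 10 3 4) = (0 5 1 9 7 8 10 3 4) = [5, 9, 2, 4, 0, 1, 6, 8, 10, 7, 3]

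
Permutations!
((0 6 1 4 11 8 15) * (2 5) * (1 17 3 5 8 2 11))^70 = ((0 6 17 3 5 11 2 8 15)(1 4))^70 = (0 8 11 3 6 15 2 5 17)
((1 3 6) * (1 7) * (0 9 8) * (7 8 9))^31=(9)(0 7 1 3 6 8)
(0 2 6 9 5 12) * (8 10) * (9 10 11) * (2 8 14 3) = (0 8 11 9 5 12)(2 6 10 14 3) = [8, 1, 6, 2, 4, 12, 10, 7, 11, 5, 14, 9, 0, 13, 3]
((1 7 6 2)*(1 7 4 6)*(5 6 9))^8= ((1 4 9 5 6 2 7))^8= (1 4 9 5 6 2 7)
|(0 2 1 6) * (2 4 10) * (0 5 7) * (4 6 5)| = |(0 6 4 10 2 1 5 7)| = 8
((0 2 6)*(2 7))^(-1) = (0 6 2 7) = ((0 7 2 6))^(-1)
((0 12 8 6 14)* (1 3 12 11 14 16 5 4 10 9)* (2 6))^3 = (1 8 16 10 3 2 5 9 12 6 4)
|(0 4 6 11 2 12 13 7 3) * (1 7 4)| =12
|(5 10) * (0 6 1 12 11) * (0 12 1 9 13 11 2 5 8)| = |(0 6 9 13 11 12 2 5 10 8)| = 10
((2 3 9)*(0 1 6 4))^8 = (2 9 3)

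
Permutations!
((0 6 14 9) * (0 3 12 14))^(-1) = ((0 6)(3 12 14 9))^(-1) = (0 6)(3 9 14 12)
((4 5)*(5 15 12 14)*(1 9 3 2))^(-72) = ((1 9 3 2)(4 15 12 14 5))^(-72) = (4 14 15 5 12)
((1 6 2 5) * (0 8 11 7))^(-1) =((0 8 11 7)(1 6 2 5))^(-1) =(0 7 11 8)(1 5 2 6)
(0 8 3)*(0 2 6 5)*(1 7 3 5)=[8, 7, 6, 2, 4, 0, 1, 3, 5]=(0 8 5)(1 7 3 2 6)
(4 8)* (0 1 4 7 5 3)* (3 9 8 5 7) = (0 1 4 5 9 8 3) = [1, 4, 2, 0, 5, 9, 6, 7, 3, 8]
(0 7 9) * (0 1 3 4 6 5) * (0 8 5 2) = (0 7 9 1 3 4 6 2)(5 8) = [7, 3, 0, 4, 6, 8, 2, 9, 5, 1]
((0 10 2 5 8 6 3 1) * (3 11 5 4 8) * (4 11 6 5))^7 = ((0 10 2 11 4 8 5 3 1))^7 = (0 3 8 11 10 1 5 4 2)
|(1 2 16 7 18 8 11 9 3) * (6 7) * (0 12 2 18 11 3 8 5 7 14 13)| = |(0 12 2 16 6 14 13)(1 18 5 7 11 9 8 3)| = 56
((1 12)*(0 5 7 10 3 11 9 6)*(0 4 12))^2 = (0 7 3 9 4 1 5 10 11 6 12)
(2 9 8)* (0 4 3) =(0 4 3)(2 9 8) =[4, 1, 9, 0, 3, 5, 6, 7, 2, 8]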